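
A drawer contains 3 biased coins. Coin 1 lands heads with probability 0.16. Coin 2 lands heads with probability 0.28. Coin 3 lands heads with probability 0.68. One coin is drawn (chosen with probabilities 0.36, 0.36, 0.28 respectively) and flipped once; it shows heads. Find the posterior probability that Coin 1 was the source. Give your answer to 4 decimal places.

P(heads|C1) = 0.16; P(heads|C2) = 0.28; P(heads|C3) = 0.68.
Prior × likelihood for each source: 0.36·0.16=0.05760, 0.36·0.28=0.1008, 0.28·0.68=0.1904. Summing gives P(heads) = 0.34880.
P(Coin 1 | heads) = 0.05760 / 0.34880 = 0.1651.

Posterior probability ≈ 0.1651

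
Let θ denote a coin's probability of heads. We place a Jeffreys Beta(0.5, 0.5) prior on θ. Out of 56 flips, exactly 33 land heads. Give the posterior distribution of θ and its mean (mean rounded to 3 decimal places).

Posterior: Beta(33.5, 23.5); mean ≈ 0.588

Observing 33 successes and 23 failures updates Beta(0.5, 0.5) by adding the success and failure counts to the two shape parameters: α = 0.5+33 = 33.5, β = 0.5+23 = 23.5.
E[θ | data] = 33.5/(33.5+23.5) = 0.588.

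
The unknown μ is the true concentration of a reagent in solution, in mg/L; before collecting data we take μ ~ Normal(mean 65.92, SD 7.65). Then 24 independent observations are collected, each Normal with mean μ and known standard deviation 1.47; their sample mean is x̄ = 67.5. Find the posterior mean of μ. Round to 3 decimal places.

Posterior mean ≈ 67.498

Prior precision 1/τ₀² = 1/7.65² = 0.0170874; data precision n/σ² = 24/1.47² = 11.1065.
Posterior precision = 0.0170874 + 11.1065 = 11.1236.
Posterior mean = (0.0170874·65.92 + 11.1065·67.5) / 11.1236 = 67.498.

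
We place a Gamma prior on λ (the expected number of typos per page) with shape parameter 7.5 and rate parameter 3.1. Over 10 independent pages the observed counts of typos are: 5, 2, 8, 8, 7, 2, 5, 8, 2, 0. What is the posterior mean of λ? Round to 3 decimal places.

Total count ∑xᵢ = 47 over n = 10 pages.
Gamma is conjugate to the Poisson likelihood: posterior is Gamma(shape = 7.5+47 = 54.5, rate = 3.1+10 = 13.1).
E[λ | data] = 54.5/13.1 = 4.160.

Posterior mean ≈ 4.160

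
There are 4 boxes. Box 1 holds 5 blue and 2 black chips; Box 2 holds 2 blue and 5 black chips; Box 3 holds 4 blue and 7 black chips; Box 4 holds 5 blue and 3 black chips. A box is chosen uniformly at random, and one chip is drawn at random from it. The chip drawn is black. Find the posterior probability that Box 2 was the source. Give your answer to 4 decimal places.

Posterior probability ≈ 0.3551

Tabulate prior·likelihood by source: [1] prior 0.25, lik 0.2857, product 0.07143; [2] prior 0.25, lik 0.7143, product 0.1786; [3] prior 0.25, lik 0.6364, product 0.1591; [4] prior 0.25, lik 0.375, product 0.09375.
Normalizing constant = 0.50284; the posterior for Box 2 is its product over the sum, 0.1786/0.50284 = 0.3551.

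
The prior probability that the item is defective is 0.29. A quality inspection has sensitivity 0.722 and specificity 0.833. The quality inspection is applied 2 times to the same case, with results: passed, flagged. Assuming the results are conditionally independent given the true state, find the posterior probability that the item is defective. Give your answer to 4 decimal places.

Posterior P(H) ≈ 0.3708

Let H be the event that the item is defective; start with P(H) = 0.29. P('flagged'|H) = 0.722, P('flagged'|¬H) = 0.167.
Update on result 1 ('passed'): P(H) ← 0.278·0.2900 / (0.278·0.2900 + 0.833·0.7100) = 0.080620/0.67205 = 0.1200.
Update on result 2 ('flagged'): P(H) ← 0.722·0.1200 / (0.722·0.1200 + 0.167·0.8800) = 0.086612/0.23358 = 0.3708.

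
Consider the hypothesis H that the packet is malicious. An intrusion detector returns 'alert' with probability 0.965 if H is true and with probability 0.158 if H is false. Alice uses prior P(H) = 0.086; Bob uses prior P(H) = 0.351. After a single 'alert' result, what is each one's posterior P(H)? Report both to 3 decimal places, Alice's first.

The likelihood ratio for an 'alert' result is 0.965/0.158 = 6.1076.
Alice: prior odds 0.086/0.914 = 0.094092; posterior odds 0.57468; posterior probability 0.365.
Bob: prior odds 0.351/0.649 = 0.54083; posterior odds 3.3032; posterior probability 0.768.

Alice: 0.365; Bob: 0.768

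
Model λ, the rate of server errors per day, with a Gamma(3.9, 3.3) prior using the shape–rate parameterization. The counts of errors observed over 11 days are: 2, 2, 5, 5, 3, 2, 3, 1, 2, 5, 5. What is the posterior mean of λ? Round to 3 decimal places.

The Poisson likelihood adds the total count to the shape and the number of exposure periods to the rate. Here ∑xᵢ = 35 and n = 11, so shape 3.9→38.9 and rate 3.3→14.3.
E[λ | data] = 38.9/14.3 = 2.720.

Posterior mean ≈ 2.720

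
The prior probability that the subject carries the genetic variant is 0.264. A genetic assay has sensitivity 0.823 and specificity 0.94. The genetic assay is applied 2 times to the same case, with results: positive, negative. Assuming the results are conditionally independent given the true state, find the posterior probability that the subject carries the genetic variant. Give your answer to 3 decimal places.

Posterior P(H) ≈ 0.481

Let H be the event that the subject carries the genetic variant; start with P(H) = 0.264. P('positive'|H) = 0.823, P('positive'|¬H) = 0.06.
Update on result 1 ('positive'): P(H) ← 0.823·0.2640 / (0.823·0.2640 + 0.06·0.7360) = 0.21727/0.26143 = 0.8311.
Update on result 2 ('negative'): P(H) ← 0.177·0.8311 / (0.177·0.8311 + 0.94·0.1689) = 0.14710/0.30588 = 0.4809.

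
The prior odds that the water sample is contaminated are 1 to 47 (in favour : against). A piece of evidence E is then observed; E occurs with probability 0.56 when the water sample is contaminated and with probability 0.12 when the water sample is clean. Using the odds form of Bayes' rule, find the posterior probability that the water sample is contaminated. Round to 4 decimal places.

Prior odds = 1/47 = 0.021277.
Likelihood ratio for E = 0.56/0.12 = 4.6667.
Posterior odds = prior odds × LR = 0.099291.
Posterior probability = odds/(1+odds) = 0.099291/1.0993 = 0.0903.

Posterior probability ≈ 0.0903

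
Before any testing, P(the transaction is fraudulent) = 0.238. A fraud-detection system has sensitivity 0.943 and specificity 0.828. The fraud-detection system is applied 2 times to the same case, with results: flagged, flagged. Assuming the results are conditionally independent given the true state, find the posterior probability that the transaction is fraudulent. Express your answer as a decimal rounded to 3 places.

Posterior P(H) ≈ 0.904

Let H be the event that the transaction is fraudulent; start with P(H) = 0.238. P('flagged'|H) = 0.943, P('flagged'|¬H) = 0.172.
Update on result 1 ('flagged'): P(H) ← 0.943·0.2380 / (0.943·0.2380 + 0.172·0.7620) = 0.22443/0.35550 = 0.6313.
Update on result 2 ('flagged'): P(H) ← 0.943·0.6313 / (0.943·0.6313 + 0.172·0.3687) = 0.59534/0.65875 = 0.9037.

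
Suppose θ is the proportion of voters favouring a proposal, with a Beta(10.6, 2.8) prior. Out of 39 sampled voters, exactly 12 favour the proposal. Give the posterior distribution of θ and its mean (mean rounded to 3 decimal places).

Observing 12 successes and 27 failures updates Beta(10.6, 2.8) by adding the success and failure counts to the two shape parameters: α = 10.6+12 = 22.6, β = 2.8+27 = 29.8.
E[θ | data] = 22.6/(22.6+29.8) = 0.431.

Posterior: Beta(22.6, 29.8); mean ≈ 0.431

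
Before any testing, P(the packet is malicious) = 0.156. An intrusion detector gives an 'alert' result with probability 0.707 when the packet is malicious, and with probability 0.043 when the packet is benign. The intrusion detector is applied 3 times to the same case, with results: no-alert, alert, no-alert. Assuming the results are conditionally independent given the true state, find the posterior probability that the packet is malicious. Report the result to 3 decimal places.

Posterior P(H) ≈ 0.222

Let H be the event that the packet is malicious; start with P(H) = 0.156. P('alert'|H) = 0.707, P('alert'|¬H) = 0.043.
Update on result 1 ('no-alert'): P(H) ← 0.293·0.1560 / (0.293·0.1560 + 0.957·0.8440) = 0.045708/0.85342 = 0.0536.
Update on result 2 ('alert'): P(H) ← 0.707·0.0536 / (0.707·0.0536 + 0.043·0.9464) = 0.037866/0.078563 = 0.4820.
Update on result 3 ('no-alert'): P(H) ← 0.293·0.4820 / (0.293·0.4820 + 0.957·0.5180) = 0.14122/0.63696 = 0.2217.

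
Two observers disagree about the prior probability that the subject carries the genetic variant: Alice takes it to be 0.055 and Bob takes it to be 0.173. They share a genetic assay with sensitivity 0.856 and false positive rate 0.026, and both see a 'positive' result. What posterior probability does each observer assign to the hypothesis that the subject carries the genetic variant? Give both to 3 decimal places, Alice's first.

Alice: 0.657; Bob: 0.873

P('+'|H) = 0.856, P('+'|¬H) = 0.026.
Alice: numerator 0.856·0.055 = 0.047080; evidence = 0.047080+0.026·0.945 = 0.071650; posterior = 0.657.
Bob: numerator 0.856·0.173 = 0.14809; evidence = 0.14809+0.026·0.827 = 0.16959; posterior = 0.873.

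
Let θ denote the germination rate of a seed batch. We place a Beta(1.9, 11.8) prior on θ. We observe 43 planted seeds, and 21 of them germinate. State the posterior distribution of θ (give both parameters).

The binomial likelihood is conjugate to the Beta prior: with 21 successes and 22 failures, the posterior is Beta(1.9+21, 11.8+22) = Beta(22.9, 33.8).

Posterior: Beta(22.9, 33.8)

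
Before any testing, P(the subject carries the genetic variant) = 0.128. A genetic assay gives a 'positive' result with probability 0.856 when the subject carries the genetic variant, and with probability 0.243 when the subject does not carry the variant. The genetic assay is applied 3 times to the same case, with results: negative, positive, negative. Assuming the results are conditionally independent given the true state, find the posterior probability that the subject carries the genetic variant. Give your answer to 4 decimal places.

Posterior P(H) ≈ 0.0184

Let H be the event that the subject carries the genetic variant; start with P(H) = 0.128. P('positive'|H) = 0.856, P('positive'|¬H) = 0.243.
Update on result 1 ('negative'): P(H) ← 0.144·0.1280 / (0.144·0.1280 + 0.757·0.8720) = 0.018432/0.67854 = 0.0272.
Update on result 2 ('positive'): P(H) ← 0.856·0.0272 / (0.856·0.0272 + 0.243·0.9728) = 0.023253/0.25965 = 0.0896.
Update on result 3 ('negative'): P(H) ← 0.144·0.0896 / (0.144·0.0896 + 0.757·0.9104) = 0.012896/0.70210 = 0.0184.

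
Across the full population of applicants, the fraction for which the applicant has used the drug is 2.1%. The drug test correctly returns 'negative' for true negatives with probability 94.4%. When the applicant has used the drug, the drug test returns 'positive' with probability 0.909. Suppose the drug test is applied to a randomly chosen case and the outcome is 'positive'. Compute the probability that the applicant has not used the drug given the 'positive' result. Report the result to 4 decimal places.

Write H for 'the applicant has used the drug'. Prior odds H:¬H = 0.021/0.979 = 0.021450. For the 'positive' outcome, the likelihood ratio is 0.909/0.056 = 16.232.
Posterior odds = 0.021450 × 16.232 = 0.34819, so P(H|E) = 0.34819/(1+0.34819) = 0.2583. Then P(¬H|E) = 1 − 0.2583 = 0.7417.

P(¬H | E) ≈ 0.7417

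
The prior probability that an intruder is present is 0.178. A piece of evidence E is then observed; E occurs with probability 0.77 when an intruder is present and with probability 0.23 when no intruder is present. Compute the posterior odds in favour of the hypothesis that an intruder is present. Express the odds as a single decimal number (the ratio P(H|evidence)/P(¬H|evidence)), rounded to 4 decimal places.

Prior odds = 0.178/(1−0.178) = 0.21655.
Likelihood ratio for E = 0.77/0.23 = 3.3478.
Posterior odds = prior odds × LR = 0.72496.

Posterior odds ≈ 0.7250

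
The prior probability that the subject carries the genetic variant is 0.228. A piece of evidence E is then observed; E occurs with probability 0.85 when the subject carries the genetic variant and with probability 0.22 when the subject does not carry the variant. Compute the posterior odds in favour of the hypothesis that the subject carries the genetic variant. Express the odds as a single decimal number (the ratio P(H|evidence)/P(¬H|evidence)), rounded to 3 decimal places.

Posterior odds ≈ 1.141

Prior odds = 0.228/(1−0.228) = 0.29534. In log-odds, ln(0.29534) = -1.2196.
Add log likelihood ratio: ln(3.8636) = 1.3516.
Posterior log-odds = 0.13197, so posterior odds = exp(0.13197) = 1.1411.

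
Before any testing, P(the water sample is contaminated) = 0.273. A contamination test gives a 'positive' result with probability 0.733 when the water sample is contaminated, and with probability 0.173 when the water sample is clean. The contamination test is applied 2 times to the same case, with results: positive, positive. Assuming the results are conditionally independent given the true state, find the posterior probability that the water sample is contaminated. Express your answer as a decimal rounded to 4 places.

With H the event that the water sample is contaminated, the joint likelihood of the observed sequence is P(data|H) = 0.733·0.733 = 0.53729 and P(data|¬H) = 0.173·0.173 = 0.029929.
Bayes: P(H|data) = 0.273·0.53729 / (0.273·0.53729 + 0.727·0.029929) = 0.14668/0.16844 = 0.8708.

Posterior P(H) ≈ 0.8708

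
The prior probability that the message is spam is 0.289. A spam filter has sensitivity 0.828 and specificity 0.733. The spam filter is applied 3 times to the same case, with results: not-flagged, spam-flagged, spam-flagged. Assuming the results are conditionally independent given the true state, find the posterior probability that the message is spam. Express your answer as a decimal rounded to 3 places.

Posterior P(H) ≈ 0.478

Let H be the event that the message is spam; start with P(H) = 0.289. P('spam-flagged'|H) = 0.828, P('spam-flagged'|¬H) = 0.267.
Update on result 1 ('not-flagged'): P(H) ← 0.172·0.2890 / (0.172·0.2890 + 0.733·0.7110) = 0.049708/0.57087 = 0.0871.
Update on result 2 ('spam-flagged'): P(H) ← 0.828·0.0871 / (0.828·0.0871 + 0.267·0.9129) = 0.072097/0.31585 = 0.2283.
Update on result 3 ('spam-flagged'): P(H) ← 0.828·0.2283 / (0.828·0.2283 + 0.267·0.7717) = 0.18900/0.39506 = 0.4784.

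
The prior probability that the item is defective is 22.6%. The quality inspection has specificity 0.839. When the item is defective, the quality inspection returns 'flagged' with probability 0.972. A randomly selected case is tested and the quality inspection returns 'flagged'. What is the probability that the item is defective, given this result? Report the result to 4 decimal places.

P(H | E) ≈ 0.6381

Write H for 'the item is defective'. Prior odds H:¬H = 0.226/0.774 = 0.29199. For the 'flagged' outcome, the likelihood ratio is 0.972/0.161 = 6.0373.
Posterior odds = 0.29199 × 6.0373 = 1.7628, so P(H|E) = 1.7628/(1+1.7628) = 0.6381.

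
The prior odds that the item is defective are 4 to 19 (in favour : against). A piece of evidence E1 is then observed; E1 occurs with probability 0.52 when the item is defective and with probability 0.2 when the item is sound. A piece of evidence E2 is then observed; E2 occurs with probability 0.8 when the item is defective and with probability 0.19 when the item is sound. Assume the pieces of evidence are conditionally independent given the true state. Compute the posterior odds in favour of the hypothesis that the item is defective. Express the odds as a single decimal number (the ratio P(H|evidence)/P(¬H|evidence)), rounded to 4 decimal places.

Prior odds = 4/19 = 0.21053.
Likelihood ratio for E1 = 0.52/0.2 = 2.6000.
Likelihood ratio for E2 = 0.8/0.19 = 4.2105.
Posterior odds = prior odds × LR₁ × LR₂ = 2.3047.

Posterior odds ≈ 2.3047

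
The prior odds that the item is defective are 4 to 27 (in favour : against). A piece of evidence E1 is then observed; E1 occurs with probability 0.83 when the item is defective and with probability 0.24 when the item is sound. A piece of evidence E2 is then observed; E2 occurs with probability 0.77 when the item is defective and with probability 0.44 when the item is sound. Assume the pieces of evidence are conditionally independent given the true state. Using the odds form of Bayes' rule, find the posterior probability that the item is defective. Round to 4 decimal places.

Posterior probability ≈ 0.4727

Prior odds = 4/27 = 0.14815.
Likelihood ratio for E1 = 0.83/0.24 = 3.4583.
Likelihood ratio for E2 = 0.77/0.44 = 1.7500.
Posterior odds = prior odds × LR₁ × LR₂ = 0.89660.
Posterior probability = odds/(1+odds) = 0.89660/1.8966 = 0.4727.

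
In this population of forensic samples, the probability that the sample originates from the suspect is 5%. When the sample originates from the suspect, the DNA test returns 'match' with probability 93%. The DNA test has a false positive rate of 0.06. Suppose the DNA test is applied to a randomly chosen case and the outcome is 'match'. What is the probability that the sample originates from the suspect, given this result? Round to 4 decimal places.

Write H for 'the sample originates from the suspect'. Prior odds H:¬H = 0.05/0.95 = 0.052632. For the 'match' outcome, the likelihood ratio is 0.93/0.06 = 15.500.
Posterior odds = 0.052632 × 15.500 = 0.81579, so P(H|E) = 0.81579/(1+0.81579) = 0.4493.

P(H | E) ≈ 0.4493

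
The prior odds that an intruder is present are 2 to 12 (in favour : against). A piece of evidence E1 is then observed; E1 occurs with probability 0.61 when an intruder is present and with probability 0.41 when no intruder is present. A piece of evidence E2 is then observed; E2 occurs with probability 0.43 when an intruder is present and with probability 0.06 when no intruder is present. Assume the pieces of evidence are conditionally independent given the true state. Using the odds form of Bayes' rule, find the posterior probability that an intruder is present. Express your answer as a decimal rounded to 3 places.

Posterior probability ≈ 0.640

Prior odds = 2/12 = 0.16667. In log-odds, ln(0.16667) = -1.7918.
Add log likelihood ratios: ln(1.4878) + ln(7.1667) = 2.3667.
Posterior log-odds = 0.57498, so posterior odds = exp(0.57498) = 1.7771. Converting, P(H|E) = 1.7771/2.7771 = 0.640.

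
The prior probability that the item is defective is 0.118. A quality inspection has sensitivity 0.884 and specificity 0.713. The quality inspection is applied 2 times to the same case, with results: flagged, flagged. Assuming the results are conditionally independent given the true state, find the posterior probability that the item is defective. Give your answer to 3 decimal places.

With H the event that the item is defective, the joint likelihood of the observed sequence is P(data|H) = 0.884·0.884 = 0.78146 and P(data|¬H) = 0.287·0.287 = 0.082369.
Bayes: P(H|data) = 0.118·0.78146 / (0.118·0.78146 + 0.882·0.082369) = 0.092212/0.16486 = 0.5593.

Posterior P(H) ≈ 0.559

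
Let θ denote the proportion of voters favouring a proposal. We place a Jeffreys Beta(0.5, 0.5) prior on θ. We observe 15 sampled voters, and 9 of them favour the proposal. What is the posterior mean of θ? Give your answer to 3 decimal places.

Posterior mean ≈ 0.594

Observing 9 successes and 6 failures updates Beta(0.5, 0.5) by adding the success and failure counts to the two shape parameters: α = 0.5+9 = 9.5, β = 0.5+6 = 6.5.
E[θ | data] = 9.5/(9.5+6.5) = 0.594.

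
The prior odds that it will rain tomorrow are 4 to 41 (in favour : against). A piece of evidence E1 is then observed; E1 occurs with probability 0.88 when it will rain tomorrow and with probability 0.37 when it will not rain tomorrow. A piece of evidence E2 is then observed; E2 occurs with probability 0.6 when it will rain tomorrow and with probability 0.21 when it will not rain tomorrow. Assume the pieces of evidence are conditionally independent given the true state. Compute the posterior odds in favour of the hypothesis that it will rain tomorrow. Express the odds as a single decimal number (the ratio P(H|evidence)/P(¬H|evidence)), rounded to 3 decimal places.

Posterior odds ≈ 0.663

Prior odds = 4/41 = 0.097561.
Likelihood ratio for E1 = 0.88/0.37 = 2.3784.
Likelihood ratio for E2 = 0.6/0.21 = 2.8571.
Posterior odds = prior odds × LR₁ × LR₂ = 0.66296.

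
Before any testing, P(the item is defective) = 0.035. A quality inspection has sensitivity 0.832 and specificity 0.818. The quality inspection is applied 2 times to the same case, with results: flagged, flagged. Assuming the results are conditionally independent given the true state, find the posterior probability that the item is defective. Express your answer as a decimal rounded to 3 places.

With H the event that the item is defective, the joint likelihood of the observed sequence is P(data|H) = 0.832·0.832 = 0.69222 and P(data|¬H) = 0.182·0.182 = 0.033124.
Bayes: P(H|data) = 0.035·0.69222 / (0.035·0.69222 + 0.965·0.033124) = 0.024228/0.056192 = 0.4312.

Posterior P(H) ≈ 0.431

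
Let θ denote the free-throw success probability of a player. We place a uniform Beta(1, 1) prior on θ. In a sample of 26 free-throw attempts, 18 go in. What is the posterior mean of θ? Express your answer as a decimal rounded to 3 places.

Observing 18 successes and 8 failures updates Beta(1, 1) by adding the success and failure counts to the two shape parameters: α = 1+18 = 19, β = 1+8 = 9.
Posterior mean = α/(α+β) = 19/28 = 0.679.

Posterior mean ≈ 0.679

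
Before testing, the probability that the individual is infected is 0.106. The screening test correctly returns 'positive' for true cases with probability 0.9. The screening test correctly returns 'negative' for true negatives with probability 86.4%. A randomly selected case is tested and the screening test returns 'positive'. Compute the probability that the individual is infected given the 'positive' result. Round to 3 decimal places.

P(H | E) ≈ 0.440

Let H be the event that the individual is infected. P(H) = 0.106, so P(¬H) = 0.894. With E the 'positive' result, P(E|H) = 0.9 and P(E|¬H) = 0.136.
P(E) = 0.9·0.106 + 0.136·0.894 = 0.095400 + 0.12158 = 0.21698.
By Bayes' theorem, P(H|E) = 0.095400 / 0.21698 = 0.440.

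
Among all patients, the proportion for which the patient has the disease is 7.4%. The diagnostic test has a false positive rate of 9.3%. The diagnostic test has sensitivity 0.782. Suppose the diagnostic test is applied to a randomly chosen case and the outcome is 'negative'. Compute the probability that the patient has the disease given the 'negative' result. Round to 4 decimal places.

Write H for 'the patient has the disease'. Prior odds H:¬H = 0.074/0.926 = 0.079914. For the 'negative' outcome, the likelihood ratio is 0.218/0.907 = 0.24035.
Posterior odds = 0.079914 × 0.24035 = 0.019207, so P(H|E) = 0.019207/(1+0.019207) = 0.0188.

P(H | E) ≈ 0.0188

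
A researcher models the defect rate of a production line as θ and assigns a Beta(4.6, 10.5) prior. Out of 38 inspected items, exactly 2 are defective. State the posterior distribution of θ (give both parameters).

Posterior: Beta(6.6, 46.5)

The binomial likelihood is conjugate to the Beta prior: with 2 successes and 36 failures, the posterior is Beta(4.6+2, 10.5+36) = Beta(6.6, 46.5).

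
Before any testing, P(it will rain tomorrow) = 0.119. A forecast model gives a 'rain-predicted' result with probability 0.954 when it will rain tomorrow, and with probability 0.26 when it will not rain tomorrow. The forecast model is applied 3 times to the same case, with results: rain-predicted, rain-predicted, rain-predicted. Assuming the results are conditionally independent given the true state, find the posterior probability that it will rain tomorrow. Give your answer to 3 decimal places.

Posterior P(H) ≈ 0.870

Let H be the event that it will rain tomorrow; start with P(H) = 0.119. P('rain-predicted'|H) = 0.954, P('rain-predicted'|¬H) = 0.26.
Update on result 1 ('rain-predicted'): P(H) ← 0.954·0.1190 / (0.954·0.1190 + 0.26·0.8810) = 0.11353/0.34259 = 0.3314.
Update on result 2 ('rain-predicted'): P(H) ← 0.954·0.3314 / (0.954·0.3314 + 0.26·0.6686) = 0.31614/0.48998 = 0.6452.
Update on result 3 ('rain-predicted'): P(H) ← 0.954·0.6452 / (0.954·0.6452 + 0.26·0.3548) = 0.61553/0.70777 = 0.8697.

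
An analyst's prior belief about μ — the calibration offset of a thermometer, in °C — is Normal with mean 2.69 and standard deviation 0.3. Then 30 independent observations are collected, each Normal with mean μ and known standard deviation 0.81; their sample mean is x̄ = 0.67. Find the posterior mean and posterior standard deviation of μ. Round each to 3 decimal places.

Prior precision 1/τ₀² = 1/0.3² = 11.1111; data precision n/σ² = 30/0.81² = 45.7247.
Posterior precision = 11.1111 + 45.7247 = 56.8358, giving posterior SD = 1/√56.8358 = 0.133.
Posterior mean = (11.1111·2.69 + 45.7247·0.67) / 56.8358 = 1.065.

Posterior mean ≈ 1.065; posterior SD ≈ 0.133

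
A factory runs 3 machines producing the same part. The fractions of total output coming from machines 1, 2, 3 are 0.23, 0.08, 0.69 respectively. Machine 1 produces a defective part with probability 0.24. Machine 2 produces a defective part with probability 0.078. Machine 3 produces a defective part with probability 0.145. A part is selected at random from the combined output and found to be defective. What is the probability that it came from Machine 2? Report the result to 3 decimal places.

Posterior probability ≈ 0.039

P(defective|M1) = 0.24; P(defective|M2) = 0.078; P(defective|M3) = 0.145.
Prior × likelihood for each source: 0.23·0.24=0.05520, 0.08·0.078=0.006240, 0.69·0.145=0.1000. Summing gives P(defective) = 0.16149.
P(Machine 2 | defective) = 0.006240 / 0.16149 = 0.039.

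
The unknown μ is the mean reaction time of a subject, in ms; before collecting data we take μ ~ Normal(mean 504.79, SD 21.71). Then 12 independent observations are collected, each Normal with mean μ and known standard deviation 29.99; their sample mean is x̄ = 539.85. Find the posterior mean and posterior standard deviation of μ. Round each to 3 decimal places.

Posterior mean ≈ 535.040; posterior SD ≈ 8.042

Prior precision 1/τ₀² = 1/21.71² = 0.00212168; data precision n/σ² = 12/29.99² = 0.0133422.
Posterior precision = 0.00212168 + 0.0133422 = 0.0154639, giving posterior SD = 1/√0.0154639 = 8.042.
Posterior mean = (0.00212168·504.79 + 0.0133422·539.85) / 0.0154639 = 535.040.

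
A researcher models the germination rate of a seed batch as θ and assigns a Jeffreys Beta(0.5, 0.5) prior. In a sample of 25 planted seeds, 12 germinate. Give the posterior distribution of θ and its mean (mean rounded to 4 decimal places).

Observing 12 successes and 13 failures updates Beta(0.5, 0.5) by adding the success and failure counts to the two shape parameters: α = 0.5+12 = 12.5, β = 0.5+13 = 13.5.
E[θ | data] = 12.5/(12.5+13.5) = 0.4808.

Posterior: Beta(12.5, 13.5); mean ≈ 0.4808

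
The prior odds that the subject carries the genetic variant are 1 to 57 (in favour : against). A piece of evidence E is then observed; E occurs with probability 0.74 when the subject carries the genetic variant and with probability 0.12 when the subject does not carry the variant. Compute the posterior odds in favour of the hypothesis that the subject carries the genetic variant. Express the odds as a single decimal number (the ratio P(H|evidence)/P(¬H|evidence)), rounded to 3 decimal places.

Prior odds = 1/57 = 0.017544.
Likelihood ratio for E = 0.74/0.12 = 6.1667.
Posterior odds = prior odds × LR = 0.10819.

Posterior odds ≈ 0.108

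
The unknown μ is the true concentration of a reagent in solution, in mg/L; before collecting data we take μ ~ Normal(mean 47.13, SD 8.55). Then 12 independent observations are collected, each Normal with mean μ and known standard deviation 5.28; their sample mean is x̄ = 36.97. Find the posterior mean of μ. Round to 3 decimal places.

Posterior mean ≈ 37.283

With known σ, the Normal prior is conjugate. Weight on the data is w = (n/σ²)/(n/σ² + 1/τ₀²) = 0.430441/(0.430441+0.0136794) = 0.96920.
Posterior mean = w·x̄ + (1−w)·μ₀ = 0.96920·36.97 + 0.030801·47.13 = 37.283.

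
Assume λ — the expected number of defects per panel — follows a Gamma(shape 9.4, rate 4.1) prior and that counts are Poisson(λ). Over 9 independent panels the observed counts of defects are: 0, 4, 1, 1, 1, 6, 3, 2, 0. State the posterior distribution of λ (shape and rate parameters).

Posterior: Gamma(shape=27.4, rate=13.1)

Total count ∑xᵢ = 18 over n = 9 panels.
Gamma is conjugate to the Poisson likelihood: posterior is Gamma(shape = 9.4+18 = 27.4, rate = 4.1+9 = 13.1).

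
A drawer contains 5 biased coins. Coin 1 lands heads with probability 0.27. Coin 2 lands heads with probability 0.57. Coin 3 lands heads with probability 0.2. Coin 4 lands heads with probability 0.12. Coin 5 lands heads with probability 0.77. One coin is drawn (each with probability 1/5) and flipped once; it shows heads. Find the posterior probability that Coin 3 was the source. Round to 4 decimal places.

Posterior probability ≈ 0.1036

Tabulate prior·likelihood by source: [1] prior 0.2, lik 0.27, product 0.05400; [2] prior 0.2, lik 0.57, product 0.1140; [3] prior 0.2, lik 0.2, product 0.04000; [4] prior 0.2, lik 0.12, product 0.02400; [5] prior 0.2, lik 0.77, product 0.1540.
Normalizing constant = 0.38600; the posterior for Coin 3 is its product over the sum, 0.04000/0.38600 = 0.1036.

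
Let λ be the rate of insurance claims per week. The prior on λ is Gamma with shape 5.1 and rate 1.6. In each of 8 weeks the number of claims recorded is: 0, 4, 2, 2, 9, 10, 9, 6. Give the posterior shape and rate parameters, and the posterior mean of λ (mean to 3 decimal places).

Posterior: Gamma(shape=47.1, rate=9.6); mean ≈ 4.906

Total count ∑xᵢ = 42 over n = 8 weeks.
Gamma is conjugate to the Poisson likelihood: posterior is Gamma(shape = 5.1+42 = 47.1, rate = 1.6+8 = 9.6).
E[λ | data] = 47.1/9.6 = 4.906.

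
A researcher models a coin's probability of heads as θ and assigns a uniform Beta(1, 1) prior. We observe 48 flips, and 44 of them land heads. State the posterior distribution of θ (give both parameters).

Posterior: Beta(45, 5)

The binomial likelihood is conjugate to the Beta prior: with 44 successes and 4 failures, the posterior is Beta(1+44, 1+4) = Beta(45, 5).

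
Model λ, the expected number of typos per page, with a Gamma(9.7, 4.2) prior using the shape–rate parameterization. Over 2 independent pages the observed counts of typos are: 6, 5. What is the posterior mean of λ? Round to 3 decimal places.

Total count ∑xᵢ = 11 over n = 2 pages.
Gamma is conjugate to the Poisson likelihood: posterior is Gamma(shape = 9.7+11 = 20.7, rate = 4.2+2 = 6.2).
Posterior mean = shape/rate = 20.7/6.2 = 3.339.

Posterior mean ≈ 3.339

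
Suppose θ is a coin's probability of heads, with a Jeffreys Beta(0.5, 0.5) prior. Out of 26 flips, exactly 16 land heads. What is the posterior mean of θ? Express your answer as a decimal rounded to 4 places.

Observing 16 successes and 10 failures updates Beta(0.5, 0.5) by adding the success and failure counts to the two shape parameters: α = 0.5+16 = 16.5, β = 0.5+10 = 10.5.
E[θ | data] = 16.5/(16.5+10.5) = 0.6111.

Posterior mean ≈ 0.6111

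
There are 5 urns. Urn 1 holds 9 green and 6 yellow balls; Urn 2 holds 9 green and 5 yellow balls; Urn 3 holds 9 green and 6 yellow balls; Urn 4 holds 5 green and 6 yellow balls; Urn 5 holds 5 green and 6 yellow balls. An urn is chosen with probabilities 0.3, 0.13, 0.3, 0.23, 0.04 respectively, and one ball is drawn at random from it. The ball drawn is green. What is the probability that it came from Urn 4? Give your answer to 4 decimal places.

Posterior probability ≈ 0.1846

P(green|Urn 1) = 0.6; P(green|Urn 2) = 0.6429; P(green|Urn 3) = 0.6; P(green|Urn 4) = 0.4545; P(green|Urn 5) = 0.4545.
Prior × likelihood for each source: 0.3·0.6=0.1800, 0.13·0.6429=0.08357, 0.3·0.6=0.1800, 0.23·0.4545=0.1045, 0.04·0.4545=0.01818. Summing gives P(green) = 0.56630.
P(Urn 4 | green) = 0.1045 / 0.56630 = 0.1846.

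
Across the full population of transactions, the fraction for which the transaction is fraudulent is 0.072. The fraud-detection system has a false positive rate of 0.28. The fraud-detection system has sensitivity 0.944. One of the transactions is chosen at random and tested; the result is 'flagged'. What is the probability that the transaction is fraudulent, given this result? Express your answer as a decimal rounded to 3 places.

Write H for 'the transaction is fraudulent'. Prior odds H:¬H = 0.072/0.928 = 0.077586. For the 'flagged' outcome, the likelihood ratio is 0.944/0.28 = 3.3714.
Posterior odds = 0.077586 × 3.3714 = 0.26158, so P(H|E) = 0.26158/(1+0.26158) = 0.207.

P(H | E) ≈ 0.207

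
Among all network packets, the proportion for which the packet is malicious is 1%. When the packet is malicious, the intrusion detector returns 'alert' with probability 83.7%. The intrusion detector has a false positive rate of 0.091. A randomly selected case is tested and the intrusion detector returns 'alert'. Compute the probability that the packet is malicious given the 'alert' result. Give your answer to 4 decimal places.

Let H be the event that the packet is malicious. P(H) = 0.01, so P(¬H) = 0.99. With E the 'alert' result, P(E|H) = 0.837 and P(E|¬H) = 0.091.
P(E) = 0.837·0.01 + 0.091·0.99 = 0.0083700 + 0.090090 = 0.098460.
By Bayes' theorem, P(H|E) = 0.0083700 / 0.098460 = 0.0850.

P(H | E) ≈ 0.0850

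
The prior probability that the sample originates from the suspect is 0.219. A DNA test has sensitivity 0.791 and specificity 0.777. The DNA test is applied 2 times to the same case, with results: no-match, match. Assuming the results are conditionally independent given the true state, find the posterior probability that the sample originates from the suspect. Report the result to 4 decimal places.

Posterior P(H) ≈ 0.2111

Let H be the event that the sample originates from the suspect; start with P(H) = 0.219. P('match'|H) = 0.791, P('match'|¬H) = 0.223.
Update on result 1 ('no-match'): P(H) ← 0.209·0.2190 / (0.209·0.2190 + 0.777·0.7810) = 0.045771/0.65261 = 0.0701.
Update on result 2 ('match'): P(H) ← 0.791·0.0701 / (0.791·0.0701 + 0.223·0.9299) = 0.055477/0.26284 = 0.2111.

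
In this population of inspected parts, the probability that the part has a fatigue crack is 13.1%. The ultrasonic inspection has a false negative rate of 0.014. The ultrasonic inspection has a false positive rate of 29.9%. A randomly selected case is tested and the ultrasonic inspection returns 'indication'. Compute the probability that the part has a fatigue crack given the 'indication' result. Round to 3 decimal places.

Let H be the event that the part has a fatigue crack. P(H) = 0.131, so P(¬H) = 0.869. With E the 'indication' result, P(E|H) = 0.986 and P(E|¬H) = 0.299.
P(E) = 0.986·0.131 + 0.299·0.869 = 0.12917 + 0.25983 = 0.38900.
By Bayes' theorem, P(H|E) = 0.12917 / 0.38900 = 0.332.

P(H | E) ≈ 0.332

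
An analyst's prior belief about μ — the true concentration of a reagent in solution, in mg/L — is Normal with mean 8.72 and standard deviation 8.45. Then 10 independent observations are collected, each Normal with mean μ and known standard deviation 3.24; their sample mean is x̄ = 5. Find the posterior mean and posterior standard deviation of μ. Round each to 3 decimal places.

Posterior mean ≈ 5.054; posterior SD ≈ 1.017

With known σ, the Normal prior is conjugate. Weight on the data is w = (n/σ²)/(n/σ² + 1/τ₀²) = 0.952599/(0.952599+0.0140051) = 0.98551.
Posterior mean = w·x̄ + (1−w)·μ₀ = 0.98551·5 + 0.014489·8.72 = 5.054. Posterior variance = 1/(0.952599+0.0140051) = 1.03455, so SD = 1.017.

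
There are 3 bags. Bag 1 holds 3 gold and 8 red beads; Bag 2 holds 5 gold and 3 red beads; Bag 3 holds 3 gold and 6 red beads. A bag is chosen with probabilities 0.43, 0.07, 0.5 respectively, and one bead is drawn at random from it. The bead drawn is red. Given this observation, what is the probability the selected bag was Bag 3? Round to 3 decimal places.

P(red|Bag 1) = 0.7273; P(red|Bag 2) = 0.375; P(red|Bag 3) = 0.6667.
Prior × likelihood for each source: 0.43·0.7273=0.3127, 0.07·0.375=0.02625, 0.5·0.6667=0.3333. Summing gives P(red) = 0.67231.
P(Bag 3 | red) = 0.3333 / 0.67231 = 0.496.

Posterior probability ≈ 0.496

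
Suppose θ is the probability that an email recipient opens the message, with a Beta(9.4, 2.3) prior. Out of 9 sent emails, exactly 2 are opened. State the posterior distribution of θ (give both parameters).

Posterior: Beta(11.4, 9.3)

Observing 2 successes and 7 failures updates Beta(9.4, 2.3) by adding the success and failure counts to the two shape parameters: α = 9.4+2 = 11.4, β = 2.3+7 = 9.3.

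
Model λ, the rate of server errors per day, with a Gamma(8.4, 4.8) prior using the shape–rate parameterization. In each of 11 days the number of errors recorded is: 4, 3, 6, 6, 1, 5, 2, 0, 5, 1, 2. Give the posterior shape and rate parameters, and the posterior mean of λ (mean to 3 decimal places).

The Poisson likelihood adds the total count to the shape and the number of exposure periods to the rate. Here ∑xᵢ = 35 and n = 11, so shape 8.4→43.4 and rate 4.8→15.8.
Posterior mean = shape/rate = 43.4/15.8 = 2.747.

Posterior: Gamma(shape=43.4, rate=15.8); mean ≈ 2.747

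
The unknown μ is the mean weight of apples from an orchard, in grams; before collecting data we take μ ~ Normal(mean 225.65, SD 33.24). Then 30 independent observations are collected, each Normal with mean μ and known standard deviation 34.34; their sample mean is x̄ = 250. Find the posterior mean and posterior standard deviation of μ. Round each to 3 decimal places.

Prior precision 1/τ₀² = 1/33.24² = 0.00090506; data precision n/σ² = 30/34.34² = 0.0254402.
Posterior precision = 0.00090506 + 0.0254402 = 0.0263453, giving posterior SD = 1/√0.0263453 = 6.161.
Posterior mean = (0.00090506·225.65 + 0.0254402·250) / 0.0263453 = 249.163.

Posterior mean ≈ 249.163; posterior SD ≈ 6.161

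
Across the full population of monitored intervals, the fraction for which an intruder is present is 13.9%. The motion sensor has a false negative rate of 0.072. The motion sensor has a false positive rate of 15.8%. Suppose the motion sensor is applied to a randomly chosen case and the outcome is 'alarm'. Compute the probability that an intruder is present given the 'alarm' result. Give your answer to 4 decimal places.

P(H | E) ≈ 0.4867

Let H be the event that an intruder is present. P(H) = 0.139, so P(¬H) = 0.861. With E the 'alarm' result, P(E|H) = 0.928 and P(E|¬H) = 0.158.
P(E) = 0.928·0.139 + 0.158·0.861 = 0.12899 + 0.13604 = 0.26503.
By Bayes' theorem, P(H|E) = 0.12899 / 0.26503 = 0.4867.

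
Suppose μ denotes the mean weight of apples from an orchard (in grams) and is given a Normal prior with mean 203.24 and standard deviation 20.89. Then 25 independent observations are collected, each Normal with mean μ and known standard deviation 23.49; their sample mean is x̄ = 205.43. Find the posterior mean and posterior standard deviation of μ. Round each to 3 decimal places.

Posterior mean ≈ 205.325; posterior SD ≈ 4.584

Prior precision 1/τ₀² = 1/20.89² = 0.00229152; data precision n/σ² = 25/23.49² = 0.0453079.
Posterior precision = 0.00229152 + 0.0453079 = 0.0475994, giving posterior SD = 1/√0.0475994 = 4.584.
Posterior mean = (0.00229152·203.24 + 0.0453079·205.43) / 0.0475994 = 205.325.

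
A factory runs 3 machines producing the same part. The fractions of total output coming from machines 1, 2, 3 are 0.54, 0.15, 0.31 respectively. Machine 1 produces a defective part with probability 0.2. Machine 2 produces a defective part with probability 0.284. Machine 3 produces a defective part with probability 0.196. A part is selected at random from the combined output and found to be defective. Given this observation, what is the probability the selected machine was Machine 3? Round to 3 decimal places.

Tabulate prior·likelihood by source: [1] prior 0.54, lik 0.2, product 0.1080; [2] prior 0.15, lik 0.284, product 0.04260; [3] prior 0.31, lik 0.196, product 0.06076.
Normalizing constant = 0.21136; the posterior for Machine 3 is its product over the sum, 0.06076/0.21136 = 0.287.

Posterior probability ≈ 0.287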